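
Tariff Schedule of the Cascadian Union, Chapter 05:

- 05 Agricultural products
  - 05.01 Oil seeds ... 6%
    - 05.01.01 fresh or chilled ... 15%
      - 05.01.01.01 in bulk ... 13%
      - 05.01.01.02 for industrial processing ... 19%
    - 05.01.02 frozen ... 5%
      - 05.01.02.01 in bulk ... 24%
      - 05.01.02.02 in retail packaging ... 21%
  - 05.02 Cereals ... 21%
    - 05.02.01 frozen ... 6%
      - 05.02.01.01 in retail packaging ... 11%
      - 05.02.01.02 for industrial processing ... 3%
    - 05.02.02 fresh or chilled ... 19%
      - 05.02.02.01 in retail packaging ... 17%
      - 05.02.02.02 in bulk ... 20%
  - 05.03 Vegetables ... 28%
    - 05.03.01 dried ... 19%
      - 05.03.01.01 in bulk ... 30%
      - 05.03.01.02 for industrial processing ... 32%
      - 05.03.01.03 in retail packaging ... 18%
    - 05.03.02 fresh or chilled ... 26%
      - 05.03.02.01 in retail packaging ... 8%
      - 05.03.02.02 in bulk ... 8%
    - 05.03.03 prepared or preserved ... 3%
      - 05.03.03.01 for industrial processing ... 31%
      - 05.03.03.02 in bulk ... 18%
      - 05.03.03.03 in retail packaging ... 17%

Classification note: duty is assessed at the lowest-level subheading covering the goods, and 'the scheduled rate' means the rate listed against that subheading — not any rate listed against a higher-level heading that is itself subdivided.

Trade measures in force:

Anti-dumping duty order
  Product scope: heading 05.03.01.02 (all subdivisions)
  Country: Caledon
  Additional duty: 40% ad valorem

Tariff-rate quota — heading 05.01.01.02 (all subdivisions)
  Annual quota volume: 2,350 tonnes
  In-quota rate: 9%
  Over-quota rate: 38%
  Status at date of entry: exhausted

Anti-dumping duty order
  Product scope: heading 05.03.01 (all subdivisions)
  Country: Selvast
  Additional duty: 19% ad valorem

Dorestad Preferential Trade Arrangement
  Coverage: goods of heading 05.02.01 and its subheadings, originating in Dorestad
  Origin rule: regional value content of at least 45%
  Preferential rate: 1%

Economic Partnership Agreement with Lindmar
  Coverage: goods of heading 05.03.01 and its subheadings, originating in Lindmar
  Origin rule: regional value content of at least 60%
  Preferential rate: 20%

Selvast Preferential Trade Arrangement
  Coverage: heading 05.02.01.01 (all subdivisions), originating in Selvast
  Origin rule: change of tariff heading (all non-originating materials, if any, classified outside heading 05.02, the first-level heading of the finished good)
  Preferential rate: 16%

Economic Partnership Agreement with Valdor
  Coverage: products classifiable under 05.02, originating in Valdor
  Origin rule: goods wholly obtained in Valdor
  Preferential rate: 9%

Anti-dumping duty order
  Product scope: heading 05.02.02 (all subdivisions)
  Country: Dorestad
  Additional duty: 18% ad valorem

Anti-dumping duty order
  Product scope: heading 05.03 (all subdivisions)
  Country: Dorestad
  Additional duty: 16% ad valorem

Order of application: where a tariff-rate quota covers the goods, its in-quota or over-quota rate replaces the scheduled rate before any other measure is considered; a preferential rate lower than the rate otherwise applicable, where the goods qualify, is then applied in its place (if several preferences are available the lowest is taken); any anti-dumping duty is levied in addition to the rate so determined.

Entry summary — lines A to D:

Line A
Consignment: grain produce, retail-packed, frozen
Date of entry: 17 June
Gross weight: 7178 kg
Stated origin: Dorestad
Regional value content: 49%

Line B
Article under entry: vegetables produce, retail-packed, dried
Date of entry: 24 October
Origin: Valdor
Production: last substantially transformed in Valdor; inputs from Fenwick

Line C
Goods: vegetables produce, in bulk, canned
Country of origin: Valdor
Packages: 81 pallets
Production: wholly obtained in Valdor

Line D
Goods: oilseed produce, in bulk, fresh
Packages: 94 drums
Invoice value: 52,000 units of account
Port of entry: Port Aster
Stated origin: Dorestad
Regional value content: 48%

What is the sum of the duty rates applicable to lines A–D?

50%

Line A: grain → 05.02; frozen → 05.02.01; retail-packed → 05.02.01.01. Scheduled 11%. Dorestad agreement on 05.02.01: RVC ≥ 45% → 1% available; preferential 1%. → 1%.
Line B: vegetables → 05.03; dried → 05.03.01; retail-packed → 05.03.01.03. Scheduled 18%. Valdor agreement on 05.02: 05.03.01.03 not covered. → 18%.
Line C: vegetables → 05.03; canned → 05.03.03; in bulk → 05.03.03.02. Scheduled 18%. Valdor agreement on 05.02: 05.03.03.02 not covered. → 18%.
Line D: oilseed → 05.01; fresh → 05.01.01; in bulk → 05.01.01.01. Scheduled 13%. Dorestad agreement on 05.02.01: 05.01.01.01 not covered. → 13%.
Sum: 1% + 18% + 18% + 13% = 50%.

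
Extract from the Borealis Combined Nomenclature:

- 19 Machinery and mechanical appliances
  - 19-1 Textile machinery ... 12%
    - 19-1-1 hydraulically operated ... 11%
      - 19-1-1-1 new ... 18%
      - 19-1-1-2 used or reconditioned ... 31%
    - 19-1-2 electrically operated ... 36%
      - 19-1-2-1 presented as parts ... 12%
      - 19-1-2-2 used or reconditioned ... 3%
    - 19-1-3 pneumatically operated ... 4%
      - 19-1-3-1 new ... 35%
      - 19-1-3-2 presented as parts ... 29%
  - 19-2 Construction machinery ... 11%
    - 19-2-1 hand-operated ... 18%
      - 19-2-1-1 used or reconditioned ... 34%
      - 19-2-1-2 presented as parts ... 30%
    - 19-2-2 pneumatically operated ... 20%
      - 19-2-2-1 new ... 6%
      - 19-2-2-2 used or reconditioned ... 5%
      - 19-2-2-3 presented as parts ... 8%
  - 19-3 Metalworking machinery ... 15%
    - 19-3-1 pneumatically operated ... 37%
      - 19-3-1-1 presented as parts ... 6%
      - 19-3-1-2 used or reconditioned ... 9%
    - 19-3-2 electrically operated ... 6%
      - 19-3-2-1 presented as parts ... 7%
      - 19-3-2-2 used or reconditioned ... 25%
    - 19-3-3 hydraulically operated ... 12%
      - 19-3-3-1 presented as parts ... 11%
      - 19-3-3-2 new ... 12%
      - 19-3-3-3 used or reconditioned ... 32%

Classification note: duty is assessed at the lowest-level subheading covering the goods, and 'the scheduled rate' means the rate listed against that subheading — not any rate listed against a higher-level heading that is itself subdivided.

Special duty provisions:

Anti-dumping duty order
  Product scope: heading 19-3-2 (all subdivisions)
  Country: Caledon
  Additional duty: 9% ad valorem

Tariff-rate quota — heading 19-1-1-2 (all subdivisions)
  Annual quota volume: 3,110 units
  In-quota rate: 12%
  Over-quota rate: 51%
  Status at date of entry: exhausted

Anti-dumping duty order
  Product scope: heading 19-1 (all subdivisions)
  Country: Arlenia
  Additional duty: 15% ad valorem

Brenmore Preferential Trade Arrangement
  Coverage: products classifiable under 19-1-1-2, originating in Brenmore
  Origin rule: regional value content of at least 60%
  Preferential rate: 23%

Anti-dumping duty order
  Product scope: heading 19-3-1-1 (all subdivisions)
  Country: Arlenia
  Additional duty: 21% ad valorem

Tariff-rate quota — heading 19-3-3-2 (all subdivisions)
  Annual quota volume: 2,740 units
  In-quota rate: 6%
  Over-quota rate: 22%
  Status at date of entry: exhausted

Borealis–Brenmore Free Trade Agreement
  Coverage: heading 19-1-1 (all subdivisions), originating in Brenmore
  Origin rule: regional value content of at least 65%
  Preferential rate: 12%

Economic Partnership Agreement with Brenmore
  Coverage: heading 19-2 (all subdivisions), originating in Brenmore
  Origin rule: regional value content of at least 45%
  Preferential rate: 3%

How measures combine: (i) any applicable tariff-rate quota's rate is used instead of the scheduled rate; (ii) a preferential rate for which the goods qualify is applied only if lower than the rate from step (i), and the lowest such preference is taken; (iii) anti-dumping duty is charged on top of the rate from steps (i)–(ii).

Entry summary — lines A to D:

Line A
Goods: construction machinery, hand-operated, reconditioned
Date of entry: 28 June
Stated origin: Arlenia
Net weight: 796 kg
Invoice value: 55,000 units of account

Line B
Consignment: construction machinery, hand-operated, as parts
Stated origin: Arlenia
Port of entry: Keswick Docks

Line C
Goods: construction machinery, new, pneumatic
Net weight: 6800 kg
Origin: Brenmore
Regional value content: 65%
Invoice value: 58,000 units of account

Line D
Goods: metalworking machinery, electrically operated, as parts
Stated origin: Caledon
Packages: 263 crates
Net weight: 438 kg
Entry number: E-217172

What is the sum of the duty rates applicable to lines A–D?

Line A: construction → 19-2; hand-operated → 19-2-1; reconditioned → 19-2-1-1. Scheduled 34%. No special measure applies. → 34%.
Line B: construction → 19-2; hand-operated → 19-2-1; as parts → 19-2-1-2. Scheduled 30%. No special measure applies. → 30%.
Line C: construction → 19-2; pneumatic → 19-2-2; new → 19-2-2-1. Scheduled 6%. Brenmore agreement on 19-1-1-2: 19-2-2-1 not covered; Brenmore agreement on 19-1-1: 19-2-2-1 not covered; Brenmore agreement on 19-2: RVC ≥ 45% → 3% available; preferential 3%. → 3%.
Line D: metalworking → 19-3; electrically operated → 19-3-2; as parts → 19-3-2-1. Scheduled 7%. anti-dumping (Caledon, 19-3-2): +9%; total 7% + 9% = 16%. → 16%.
Sum: 34% + 30% + 3% + 16% = 83%.

83%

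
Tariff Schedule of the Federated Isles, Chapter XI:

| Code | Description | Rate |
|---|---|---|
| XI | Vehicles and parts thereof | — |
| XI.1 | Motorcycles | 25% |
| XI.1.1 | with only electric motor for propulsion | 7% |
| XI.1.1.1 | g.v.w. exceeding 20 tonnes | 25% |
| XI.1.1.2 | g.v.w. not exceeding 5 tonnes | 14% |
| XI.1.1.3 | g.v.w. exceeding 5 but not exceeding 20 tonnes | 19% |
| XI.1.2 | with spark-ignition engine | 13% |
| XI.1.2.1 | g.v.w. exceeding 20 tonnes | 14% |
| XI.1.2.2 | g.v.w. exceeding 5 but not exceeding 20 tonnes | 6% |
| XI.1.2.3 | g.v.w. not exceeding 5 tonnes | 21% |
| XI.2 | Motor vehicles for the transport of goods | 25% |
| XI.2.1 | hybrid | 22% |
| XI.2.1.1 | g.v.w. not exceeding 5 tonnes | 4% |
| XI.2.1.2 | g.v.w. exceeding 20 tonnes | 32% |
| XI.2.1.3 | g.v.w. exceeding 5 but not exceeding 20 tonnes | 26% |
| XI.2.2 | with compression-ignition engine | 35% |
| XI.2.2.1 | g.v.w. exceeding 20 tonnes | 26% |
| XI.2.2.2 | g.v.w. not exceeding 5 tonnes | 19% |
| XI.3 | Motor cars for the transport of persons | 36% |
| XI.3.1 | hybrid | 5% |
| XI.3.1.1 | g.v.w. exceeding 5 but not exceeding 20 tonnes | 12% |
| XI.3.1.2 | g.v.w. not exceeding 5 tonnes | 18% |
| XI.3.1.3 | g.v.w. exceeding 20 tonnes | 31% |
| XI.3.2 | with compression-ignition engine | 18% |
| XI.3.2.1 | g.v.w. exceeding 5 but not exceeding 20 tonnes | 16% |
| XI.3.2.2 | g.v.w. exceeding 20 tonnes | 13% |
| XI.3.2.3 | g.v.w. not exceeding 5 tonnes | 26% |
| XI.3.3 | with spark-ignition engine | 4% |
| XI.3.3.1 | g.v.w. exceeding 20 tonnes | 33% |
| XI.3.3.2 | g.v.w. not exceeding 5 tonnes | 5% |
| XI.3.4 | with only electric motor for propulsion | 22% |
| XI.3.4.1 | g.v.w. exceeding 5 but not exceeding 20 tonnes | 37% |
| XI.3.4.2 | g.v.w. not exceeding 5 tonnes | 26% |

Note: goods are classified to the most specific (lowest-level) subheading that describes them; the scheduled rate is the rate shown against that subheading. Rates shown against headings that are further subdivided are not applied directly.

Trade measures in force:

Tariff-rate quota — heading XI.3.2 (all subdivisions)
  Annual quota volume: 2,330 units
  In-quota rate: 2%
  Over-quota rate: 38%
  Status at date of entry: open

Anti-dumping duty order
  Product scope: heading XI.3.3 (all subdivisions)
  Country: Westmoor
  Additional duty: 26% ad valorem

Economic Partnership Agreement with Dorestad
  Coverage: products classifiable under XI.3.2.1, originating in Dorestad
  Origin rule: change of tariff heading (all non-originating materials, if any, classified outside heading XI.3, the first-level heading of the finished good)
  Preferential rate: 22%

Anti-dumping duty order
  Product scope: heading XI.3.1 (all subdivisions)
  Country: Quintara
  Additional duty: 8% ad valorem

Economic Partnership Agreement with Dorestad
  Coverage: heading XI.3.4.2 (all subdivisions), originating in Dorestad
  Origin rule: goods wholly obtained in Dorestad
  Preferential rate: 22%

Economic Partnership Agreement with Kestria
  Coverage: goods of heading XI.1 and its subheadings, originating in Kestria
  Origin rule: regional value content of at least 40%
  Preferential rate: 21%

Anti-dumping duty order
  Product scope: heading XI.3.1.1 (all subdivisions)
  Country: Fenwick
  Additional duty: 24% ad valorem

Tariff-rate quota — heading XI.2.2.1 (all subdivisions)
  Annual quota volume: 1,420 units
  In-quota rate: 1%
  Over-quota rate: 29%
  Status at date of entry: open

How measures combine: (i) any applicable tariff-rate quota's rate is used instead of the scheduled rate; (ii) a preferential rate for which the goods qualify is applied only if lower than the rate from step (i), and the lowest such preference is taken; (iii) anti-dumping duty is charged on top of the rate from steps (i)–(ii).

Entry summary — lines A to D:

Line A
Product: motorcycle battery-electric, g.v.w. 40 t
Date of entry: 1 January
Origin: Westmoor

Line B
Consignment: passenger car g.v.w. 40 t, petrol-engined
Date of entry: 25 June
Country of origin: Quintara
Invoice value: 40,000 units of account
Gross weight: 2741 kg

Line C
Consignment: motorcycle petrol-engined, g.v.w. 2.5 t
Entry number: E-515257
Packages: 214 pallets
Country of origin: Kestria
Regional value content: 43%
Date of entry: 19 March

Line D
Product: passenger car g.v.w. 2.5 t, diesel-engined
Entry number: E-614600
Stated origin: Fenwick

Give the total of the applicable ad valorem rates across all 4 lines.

Line A: motorcycle → XI.1; battery-electric → XI.1.1; g.v.w. 40 t → XI.1.1.1. Scheduled 25%. No special measure applies. → 25%.
Line B: passenger car → XI.3; petrol-engined → XI.3.3; g.v.w. 40 t → XI.3.3.1. Scheduled 33%. No special measure applies. → 33%.
Line C: motorcycle → XI.1; petrol-engined → XI.1.2; g.v.w. 2.5 t → XI.1.2.3. Scheduled 21%. Kestria agreement on XI.1: RVC ≥ 40% → 21% available; preference 21% not lower than 21% → no reduction. → 21%.
Line D: passenger car → XI.3; diesel-engined → XI.3.2; g.v.w. 2.5 t → XI.3.2.3. Scheduled 26%. quota on XI.3.2 open → in-quota 2%. → 2%.
Sum: 25% + 33% + 21% + 2% = 81%.

81%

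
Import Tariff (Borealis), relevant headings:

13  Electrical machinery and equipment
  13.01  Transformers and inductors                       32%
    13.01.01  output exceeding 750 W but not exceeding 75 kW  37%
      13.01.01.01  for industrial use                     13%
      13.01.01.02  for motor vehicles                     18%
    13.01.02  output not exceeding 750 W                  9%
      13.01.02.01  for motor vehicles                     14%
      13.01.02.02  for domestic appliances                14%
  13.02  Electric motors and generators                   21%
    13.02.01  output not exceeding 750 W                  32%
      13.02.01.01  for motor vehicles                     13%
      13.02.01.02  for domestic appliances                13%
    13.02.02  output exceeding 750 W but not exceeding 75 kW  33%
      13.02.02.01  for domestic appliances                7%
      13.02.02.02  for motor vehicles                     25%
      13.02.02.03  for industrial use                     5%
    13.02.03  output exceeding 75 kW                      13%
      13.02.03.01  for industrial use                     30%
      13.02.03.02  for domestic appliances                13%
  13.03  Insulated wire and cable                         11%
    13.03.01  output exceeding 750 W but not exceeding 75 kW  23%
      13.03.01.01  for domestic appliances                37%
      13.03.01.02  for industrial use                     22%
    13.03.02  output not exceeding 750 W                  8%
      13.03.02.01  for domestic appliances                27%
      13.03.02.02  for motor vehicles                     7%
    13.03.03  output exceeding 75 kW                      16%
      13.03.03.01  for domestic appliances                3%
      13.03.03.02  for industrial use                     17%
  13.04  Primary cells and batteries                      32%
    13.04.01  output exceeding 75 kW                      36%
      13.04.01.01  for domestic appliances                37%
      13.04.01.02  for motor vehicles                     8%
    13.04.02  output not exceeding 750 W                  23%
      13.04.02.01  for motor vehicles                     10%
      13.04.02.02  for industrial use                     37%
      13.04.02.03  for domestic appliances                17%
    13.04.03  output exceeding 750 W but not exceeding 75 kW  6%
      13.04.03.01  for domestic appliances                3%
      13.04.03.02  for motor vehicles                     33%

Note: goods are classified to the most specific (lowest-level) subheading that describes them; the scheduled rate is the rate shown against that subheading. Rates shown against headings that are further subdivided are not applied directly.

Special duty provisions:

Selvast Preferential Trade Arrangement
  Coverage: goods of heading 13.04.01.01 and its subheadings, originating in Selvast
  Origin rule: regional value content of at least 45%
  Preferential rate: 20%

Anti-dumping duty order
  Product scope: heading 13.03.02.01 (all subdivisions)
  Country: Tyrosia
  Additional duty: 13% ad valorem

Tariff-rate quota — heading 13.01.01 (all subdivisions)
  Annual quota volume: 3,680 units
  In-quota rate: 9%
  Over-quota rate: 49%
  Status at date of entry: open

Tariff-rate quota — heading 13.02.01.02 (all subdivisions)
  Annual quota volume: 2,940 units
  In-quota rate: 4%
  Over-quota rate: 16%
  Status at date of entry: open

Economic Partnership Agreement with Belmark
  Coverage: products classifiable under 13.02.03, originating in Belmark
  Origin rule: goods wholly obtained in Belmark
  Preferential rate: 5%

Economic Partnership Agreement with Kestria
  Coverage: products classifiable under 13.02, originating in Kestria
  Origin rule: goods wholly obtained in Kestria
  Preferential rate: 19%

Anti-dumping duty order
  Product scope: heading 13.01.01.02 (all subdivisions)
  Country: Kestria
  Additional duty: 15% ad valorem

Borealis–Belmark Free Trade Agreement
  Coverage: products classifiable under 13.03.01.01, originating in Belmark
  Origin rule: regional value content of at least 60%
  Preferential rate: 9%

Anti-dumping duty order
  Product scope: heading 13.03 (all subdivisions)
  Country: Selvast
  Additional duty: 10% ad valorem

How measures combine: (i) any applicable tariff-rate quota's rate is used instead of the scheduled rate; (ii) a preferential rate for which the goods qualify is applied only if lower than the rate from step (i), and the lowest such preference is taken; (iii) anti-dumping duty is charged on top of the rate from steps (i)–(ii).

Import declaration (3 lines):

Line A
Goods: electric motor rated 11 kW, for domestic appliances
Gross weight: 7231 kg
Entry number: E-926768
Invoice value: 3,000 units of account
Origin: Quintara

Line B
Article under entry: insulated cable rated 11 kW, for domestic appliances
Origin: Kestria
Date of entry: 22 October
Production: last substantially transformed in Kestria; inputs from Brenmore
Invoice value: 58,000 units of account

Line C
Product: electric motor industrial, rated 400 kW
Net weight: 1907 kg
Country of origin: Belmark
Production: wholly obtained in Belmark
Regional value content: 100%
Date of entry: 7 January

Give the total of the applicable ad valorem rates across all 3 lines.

49%

Line A: electric motor → 13.02; rated 11 kW → 13.02.02; for domestic appliances → 13.02.02.01. Scheduled 7%. No special measure applies. → 7%.
Line B: insulated cable → 13.03; rated 11 kW → 13.03.01; for domestic appliances → 13.03.01.01. Scheduled 37%. Kestria agreement on 13.02: 13.03.01.01 not covered. → 37%.
Line C: electric motor → 13.02; rated 400 kW → 13.02.03; industrial → 13.02.03.01. Scheduled 30%. Belmark agreement on 13.02.03: wholly obtained → 5% available; Belmark agreement on 13.03.01.01: 13.02.03.01 not covered; preferential 5%. → 5%.
Sum: 7% + 37% + 5% = 49%.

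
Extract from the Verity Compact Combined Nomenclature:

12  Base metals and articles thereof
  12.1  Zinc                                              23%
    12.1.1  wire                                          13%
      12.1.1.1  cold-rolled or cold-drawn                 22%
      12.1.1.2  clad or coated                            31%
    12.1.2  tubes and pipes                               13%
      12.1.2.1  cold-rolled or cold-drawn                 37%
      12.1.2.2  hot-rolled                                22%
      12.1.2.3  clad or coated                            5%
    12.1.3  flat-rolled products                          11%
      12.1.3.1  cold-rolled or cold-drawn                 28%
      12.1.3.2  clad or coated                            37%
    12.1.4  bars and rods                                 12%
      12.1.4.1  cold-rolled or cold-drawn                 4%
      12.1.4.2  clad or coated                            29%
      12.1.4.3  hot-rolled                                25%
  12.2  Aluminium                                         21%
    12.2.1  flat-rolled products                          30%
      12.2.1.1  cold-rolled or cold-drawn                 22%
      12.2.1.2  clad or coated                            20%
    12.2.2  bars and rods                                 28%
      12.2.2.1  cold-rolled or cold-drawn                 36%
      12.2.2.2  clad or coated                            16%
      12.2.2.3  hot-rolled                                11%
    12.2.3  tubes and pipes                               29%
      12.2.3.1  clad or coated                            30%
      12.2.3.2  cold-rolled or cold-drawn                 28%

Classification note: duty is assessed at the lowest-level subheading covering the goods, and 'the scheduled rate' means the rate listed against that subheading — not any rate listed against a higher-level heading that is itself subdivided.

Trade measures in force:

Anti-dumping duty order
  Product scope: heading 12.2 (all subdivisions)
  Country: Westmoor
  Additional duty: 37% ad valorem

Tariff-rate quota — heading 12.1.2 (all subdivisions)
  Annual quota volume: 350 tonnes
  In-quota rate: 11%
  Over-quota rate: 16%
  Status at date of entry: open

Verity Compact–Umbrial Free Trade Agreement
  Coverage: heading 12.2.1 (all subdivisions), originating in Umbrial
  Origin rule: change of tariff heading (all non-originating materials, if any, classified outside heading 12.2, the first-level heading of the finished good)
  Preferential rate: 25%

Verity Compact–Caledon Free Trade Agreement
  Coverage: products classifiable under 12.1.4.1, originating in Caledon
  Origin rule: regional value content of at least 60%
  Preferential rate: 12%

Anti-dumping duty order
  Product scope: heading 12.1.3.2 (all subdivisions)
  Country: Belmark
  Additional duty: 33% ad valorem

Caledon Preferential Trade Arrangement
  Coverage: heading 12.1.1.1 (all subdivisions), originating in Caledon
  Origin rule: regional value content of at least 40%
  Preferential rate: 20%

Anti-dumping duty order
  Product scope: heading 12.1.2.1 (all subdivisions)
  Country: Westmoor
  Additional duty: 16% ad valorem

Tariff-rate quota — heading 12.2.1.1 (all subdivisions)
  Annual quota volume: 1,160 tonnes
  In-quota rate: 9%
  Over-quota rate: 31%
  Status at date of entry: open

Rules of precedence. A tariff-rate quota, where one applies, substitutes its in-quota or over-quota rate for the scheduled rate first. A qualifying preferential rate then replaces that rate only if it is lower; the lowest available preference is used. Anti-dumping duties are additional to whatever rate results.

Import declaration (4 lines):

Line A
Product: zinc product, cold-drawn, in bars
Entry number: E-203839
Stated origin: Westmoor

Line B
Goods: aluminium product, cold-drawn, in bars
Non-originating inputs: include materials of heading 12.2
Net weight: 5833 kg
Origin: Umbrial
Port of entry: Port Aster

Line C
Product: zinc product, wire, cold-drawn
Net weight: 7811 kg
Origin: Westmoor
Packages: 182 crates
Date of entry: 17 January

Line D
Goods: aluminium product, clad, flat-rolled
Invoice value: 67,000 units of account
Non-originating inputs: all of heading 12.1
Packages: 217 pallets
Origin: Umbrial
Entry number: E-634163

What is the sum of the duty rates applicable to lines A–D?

82%

Line A: zinc → 12.1; in bars → 12.1.4; cold-drawn → 12.1.4.1. Scheduled 4%. No special measure applies. → 4%.
Line B: aluminium → 12.2; in bars → 12.2.2; cold-drawn → 12.2.2.1. Scheduled 36%. Umbrial agreement on 12.2.1: 12.2.2.1 not covered. → 36%.
Line C: zinc → 12.1; wire → 12.1.1; cold-drawn → 12.1.1.1. Scheduled 22%. No special measure applies. → 22%.
Line D: aluminium → 12.2; flat-rolled → 12.2.1; clad → 12.2.1.2. Scheduled 20%. Umbrial agreement on 12.2.1: CTH met → 25% available; preference 25% not lower than 20% → no reduction. → 20%.
Sum: 4% + 36% + 22% + 20% = 82%.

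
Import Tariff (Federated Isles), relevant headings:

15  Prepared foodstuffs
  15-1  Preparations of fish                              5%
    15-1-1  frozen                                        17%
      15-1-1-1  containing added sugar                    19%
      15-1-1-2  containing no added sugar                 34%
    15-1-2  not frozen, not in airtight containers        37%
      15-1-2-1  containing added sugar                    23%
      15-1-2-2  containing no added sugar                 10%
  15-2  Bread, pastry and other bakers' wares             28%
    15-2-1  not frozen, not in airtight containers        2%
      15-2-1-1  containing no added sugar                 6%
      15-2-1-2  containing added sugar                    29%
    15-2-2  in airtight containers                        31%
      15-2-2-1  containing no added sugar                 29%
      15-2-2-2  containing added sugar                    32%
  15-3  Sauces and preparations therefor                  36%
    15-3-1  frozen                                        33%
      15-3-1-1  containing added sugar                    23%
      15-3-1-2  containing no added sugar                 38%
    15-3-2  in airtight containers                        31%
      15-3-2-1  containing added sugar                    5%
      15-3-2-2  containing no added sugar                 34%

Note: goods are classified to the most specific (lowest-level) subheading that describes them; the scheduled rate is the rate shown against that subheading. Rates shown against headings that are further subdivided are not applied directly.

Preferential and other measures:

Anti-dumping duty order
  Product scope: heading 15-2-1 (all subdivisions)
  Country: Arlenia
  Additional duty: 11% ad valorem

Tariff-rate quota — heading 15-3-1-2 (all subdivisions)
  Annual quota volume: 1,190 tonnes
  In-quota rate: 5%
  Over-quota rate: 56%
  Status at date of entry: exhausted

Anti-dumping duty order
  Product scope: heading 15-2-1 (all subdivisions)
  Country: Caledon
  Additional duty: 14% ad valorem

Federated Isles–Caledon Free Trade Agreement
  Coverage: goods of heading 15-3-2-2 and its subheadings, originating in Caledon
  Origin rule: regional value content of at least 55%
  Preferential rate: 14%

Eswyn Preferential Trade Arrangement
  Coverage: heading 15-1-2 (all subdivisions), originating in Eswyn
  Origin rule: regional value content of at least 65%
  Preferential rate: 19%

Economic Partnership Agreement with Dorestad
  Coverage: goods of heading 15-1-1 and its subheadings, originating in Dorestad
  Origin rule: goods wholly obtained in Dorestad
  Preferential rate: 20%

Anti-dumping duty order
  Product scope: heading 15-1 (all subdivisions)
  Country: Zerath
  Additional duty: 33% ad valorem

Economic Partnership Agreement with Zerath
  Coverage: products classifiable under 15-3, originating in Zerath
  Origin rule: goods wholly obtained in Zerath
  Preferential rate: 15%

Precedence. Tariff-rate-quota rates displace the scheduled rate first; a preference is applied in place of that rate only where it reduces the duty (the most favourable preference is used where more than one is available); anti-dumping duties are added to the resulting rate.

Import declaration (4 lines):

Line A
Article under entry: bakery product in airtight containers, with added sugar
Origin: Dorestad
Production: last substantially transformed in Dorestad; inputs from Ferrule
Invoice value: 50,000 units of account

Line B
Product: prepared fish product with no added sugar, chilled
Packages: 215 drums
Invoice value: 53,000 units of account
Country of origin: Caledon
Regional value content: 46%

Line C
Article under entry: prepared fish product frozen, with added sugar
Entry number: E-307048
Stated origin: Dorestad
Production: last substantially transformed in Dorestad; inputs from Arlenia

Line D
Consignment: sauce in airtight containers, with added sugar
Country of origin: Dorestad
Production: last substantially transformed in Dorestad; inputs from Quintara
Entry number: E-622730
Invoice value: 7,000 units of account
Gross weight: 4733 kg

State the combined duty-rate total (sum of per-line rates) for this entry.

66%

Line A: bakery product → 15-2; in airtight containers → 15-2-2; with added sugar → 15-2-2-2. Scheduled 32%. Dorestad agreement on 15-1-1: 15-2-2-2 not covered. → 32%.
Line B: prepared fish product → 15-1; chilled → 15-1-2; with no added sugar → 15-1-2-2. Scheduled 10%. Caledon agreement on 15-3-2-2: 15-1-2-2 not covered. → 10%.
Line C: prepared fish product → 15-1; frozen → 15-1-1; with added sugar → 15-1-1-1. Scheduled 19%. Dorestad agreement on 15-1-1: not wholly obtained. → 19%.
Line D: sauce → 15-3; in airtight containers → 15-3-2; with added sugar → 15-3-2-1. Scheduled 5%. Dorestad agreement on 15-1-1: 15-3-2-1 not covered. → 5%.
Sum: 32% + 10% + 19% + 5% = 66%.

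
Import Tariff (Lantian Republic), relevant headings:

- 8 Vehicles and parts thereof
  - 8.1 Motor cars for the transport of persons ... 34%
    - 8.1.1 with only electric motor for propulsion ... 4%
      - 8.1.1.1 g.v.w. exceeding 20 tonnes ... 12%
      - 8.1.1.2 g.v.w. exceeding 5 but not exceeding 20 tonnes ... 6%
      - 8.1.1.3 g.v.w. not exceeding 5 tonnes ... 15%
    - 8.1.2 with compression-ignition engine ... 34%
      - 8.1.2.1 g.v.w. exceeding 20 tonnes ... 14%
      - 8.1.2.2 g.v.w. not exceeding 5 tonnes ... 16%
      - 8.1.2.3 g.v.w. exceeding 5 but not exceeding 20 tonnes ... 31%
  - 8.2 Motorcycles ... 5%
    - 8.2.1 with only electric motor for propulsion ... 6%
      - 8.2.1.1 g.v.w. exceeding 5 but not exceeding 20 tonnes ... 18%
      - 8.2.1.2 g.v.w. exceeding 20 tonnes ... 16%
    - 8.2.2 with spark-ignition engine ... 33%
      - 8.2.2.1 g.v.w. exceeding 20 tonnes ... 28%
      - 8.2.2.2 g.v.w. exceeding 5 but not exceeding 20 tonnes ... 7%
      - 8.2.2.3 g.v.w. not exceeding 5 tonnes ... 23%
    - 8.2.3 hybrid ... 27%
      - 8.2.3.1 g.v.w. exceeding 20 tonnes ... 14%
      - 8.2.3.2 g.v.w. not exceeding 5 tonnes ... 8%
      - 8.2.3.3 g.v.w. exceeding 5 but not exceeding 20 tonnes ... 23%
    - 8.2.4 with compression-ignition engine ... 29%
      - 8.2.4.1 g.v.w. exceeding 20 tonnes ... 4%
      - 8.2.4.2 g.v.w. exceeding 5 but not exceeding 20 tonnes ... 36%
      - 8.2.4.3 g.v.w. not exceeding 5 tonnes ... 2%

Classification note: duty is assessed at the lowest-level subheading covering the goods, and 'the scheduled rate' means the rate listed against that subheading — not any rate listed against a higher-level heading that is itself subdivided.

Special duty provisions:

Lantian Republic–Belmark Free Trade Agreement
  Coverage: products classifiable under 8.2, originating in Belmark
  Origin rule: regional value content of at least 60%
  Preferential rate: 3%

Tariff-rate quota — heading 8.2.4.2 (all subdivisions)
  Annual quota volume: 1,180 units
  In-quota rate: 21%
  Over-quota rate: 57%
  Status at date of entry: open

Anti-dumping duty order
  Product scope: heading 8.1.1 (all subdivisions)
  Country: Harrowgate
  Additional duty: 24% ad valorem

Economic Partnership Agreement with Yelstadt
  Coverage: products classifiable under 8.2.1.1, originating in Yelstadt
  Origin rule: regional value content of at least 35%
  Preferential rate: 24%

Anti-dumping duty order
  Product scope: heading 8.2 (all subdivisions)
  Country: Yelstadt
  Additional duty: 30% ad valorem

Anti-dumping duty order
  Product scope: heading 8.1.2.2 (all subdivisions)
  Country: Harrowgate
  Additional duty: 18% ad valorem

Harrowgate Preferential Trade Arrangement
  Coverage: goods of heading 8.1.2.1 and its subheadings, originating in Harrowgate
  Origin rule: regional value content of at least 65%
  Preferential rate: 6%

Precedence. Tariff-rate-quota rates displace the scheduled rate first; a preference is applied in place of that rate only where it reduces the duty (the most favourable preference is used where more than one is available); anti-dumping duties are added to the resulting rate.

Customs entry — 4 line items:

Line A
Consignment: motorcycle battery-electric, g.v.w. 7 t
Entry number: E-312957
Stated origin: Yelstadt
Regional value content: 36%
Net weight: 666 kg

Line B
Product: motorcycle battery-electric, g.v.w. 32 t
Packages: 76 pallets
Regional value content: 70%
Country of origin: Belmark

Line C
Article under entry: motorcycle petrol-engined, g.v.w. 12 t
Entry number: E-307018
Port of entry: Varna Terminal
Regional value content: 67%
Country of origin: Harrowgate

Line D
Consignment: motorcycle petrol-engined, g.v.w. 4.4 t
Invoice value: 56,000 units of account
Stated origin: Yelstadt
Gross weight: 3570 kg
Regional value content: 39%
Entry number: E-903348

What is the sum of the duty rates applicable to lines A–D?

111%

Line A: motorcycle → 8.2; battery-electric → 8.2.1; g.v.w. 7 t → 8.2.1.1. Scheduled 18%. Yelstadt agreement on 8.2.1.1: RVC ≥ 35% → 24% available; preference 24% not lower than 18% → no reduction; anti-dumping (Yelstadt, 8.2): +30%; total 18% + 30% = 48%. → 48%.
Line B: motorcycle → 8.2; battery-electric → 8.2.1; g.v.w. 32 t → 8.2.1.2. Scheduled 16%. Belmark agreement on 8.2: RVC ≥ 60% → 3% available; preferential 3%. → 3%.
Line C: motorcycle → 8.2; petrol-engined → 8.2.2; g.v.w. 12 t → 8.2.2.2. Scheduled 7%. Harrowgate agreement on 8.1.2.1: 8.2.2.2 not covered. → 7%.
Line D: motorcycle → 8.2; petrol-engined → 8.2.2; g.v.w. 4.4 t → 8.2.2.3. Scheduled 23%. Yelstadt agreement on 8.2.1.1: 8.2.2.3 not covered; anti-dumping (Yelstadt, 8.2): +30%; total 23% + 30% = 53%. → 53%.
Sum: 48% + 3% + 7% + 53% = 111%.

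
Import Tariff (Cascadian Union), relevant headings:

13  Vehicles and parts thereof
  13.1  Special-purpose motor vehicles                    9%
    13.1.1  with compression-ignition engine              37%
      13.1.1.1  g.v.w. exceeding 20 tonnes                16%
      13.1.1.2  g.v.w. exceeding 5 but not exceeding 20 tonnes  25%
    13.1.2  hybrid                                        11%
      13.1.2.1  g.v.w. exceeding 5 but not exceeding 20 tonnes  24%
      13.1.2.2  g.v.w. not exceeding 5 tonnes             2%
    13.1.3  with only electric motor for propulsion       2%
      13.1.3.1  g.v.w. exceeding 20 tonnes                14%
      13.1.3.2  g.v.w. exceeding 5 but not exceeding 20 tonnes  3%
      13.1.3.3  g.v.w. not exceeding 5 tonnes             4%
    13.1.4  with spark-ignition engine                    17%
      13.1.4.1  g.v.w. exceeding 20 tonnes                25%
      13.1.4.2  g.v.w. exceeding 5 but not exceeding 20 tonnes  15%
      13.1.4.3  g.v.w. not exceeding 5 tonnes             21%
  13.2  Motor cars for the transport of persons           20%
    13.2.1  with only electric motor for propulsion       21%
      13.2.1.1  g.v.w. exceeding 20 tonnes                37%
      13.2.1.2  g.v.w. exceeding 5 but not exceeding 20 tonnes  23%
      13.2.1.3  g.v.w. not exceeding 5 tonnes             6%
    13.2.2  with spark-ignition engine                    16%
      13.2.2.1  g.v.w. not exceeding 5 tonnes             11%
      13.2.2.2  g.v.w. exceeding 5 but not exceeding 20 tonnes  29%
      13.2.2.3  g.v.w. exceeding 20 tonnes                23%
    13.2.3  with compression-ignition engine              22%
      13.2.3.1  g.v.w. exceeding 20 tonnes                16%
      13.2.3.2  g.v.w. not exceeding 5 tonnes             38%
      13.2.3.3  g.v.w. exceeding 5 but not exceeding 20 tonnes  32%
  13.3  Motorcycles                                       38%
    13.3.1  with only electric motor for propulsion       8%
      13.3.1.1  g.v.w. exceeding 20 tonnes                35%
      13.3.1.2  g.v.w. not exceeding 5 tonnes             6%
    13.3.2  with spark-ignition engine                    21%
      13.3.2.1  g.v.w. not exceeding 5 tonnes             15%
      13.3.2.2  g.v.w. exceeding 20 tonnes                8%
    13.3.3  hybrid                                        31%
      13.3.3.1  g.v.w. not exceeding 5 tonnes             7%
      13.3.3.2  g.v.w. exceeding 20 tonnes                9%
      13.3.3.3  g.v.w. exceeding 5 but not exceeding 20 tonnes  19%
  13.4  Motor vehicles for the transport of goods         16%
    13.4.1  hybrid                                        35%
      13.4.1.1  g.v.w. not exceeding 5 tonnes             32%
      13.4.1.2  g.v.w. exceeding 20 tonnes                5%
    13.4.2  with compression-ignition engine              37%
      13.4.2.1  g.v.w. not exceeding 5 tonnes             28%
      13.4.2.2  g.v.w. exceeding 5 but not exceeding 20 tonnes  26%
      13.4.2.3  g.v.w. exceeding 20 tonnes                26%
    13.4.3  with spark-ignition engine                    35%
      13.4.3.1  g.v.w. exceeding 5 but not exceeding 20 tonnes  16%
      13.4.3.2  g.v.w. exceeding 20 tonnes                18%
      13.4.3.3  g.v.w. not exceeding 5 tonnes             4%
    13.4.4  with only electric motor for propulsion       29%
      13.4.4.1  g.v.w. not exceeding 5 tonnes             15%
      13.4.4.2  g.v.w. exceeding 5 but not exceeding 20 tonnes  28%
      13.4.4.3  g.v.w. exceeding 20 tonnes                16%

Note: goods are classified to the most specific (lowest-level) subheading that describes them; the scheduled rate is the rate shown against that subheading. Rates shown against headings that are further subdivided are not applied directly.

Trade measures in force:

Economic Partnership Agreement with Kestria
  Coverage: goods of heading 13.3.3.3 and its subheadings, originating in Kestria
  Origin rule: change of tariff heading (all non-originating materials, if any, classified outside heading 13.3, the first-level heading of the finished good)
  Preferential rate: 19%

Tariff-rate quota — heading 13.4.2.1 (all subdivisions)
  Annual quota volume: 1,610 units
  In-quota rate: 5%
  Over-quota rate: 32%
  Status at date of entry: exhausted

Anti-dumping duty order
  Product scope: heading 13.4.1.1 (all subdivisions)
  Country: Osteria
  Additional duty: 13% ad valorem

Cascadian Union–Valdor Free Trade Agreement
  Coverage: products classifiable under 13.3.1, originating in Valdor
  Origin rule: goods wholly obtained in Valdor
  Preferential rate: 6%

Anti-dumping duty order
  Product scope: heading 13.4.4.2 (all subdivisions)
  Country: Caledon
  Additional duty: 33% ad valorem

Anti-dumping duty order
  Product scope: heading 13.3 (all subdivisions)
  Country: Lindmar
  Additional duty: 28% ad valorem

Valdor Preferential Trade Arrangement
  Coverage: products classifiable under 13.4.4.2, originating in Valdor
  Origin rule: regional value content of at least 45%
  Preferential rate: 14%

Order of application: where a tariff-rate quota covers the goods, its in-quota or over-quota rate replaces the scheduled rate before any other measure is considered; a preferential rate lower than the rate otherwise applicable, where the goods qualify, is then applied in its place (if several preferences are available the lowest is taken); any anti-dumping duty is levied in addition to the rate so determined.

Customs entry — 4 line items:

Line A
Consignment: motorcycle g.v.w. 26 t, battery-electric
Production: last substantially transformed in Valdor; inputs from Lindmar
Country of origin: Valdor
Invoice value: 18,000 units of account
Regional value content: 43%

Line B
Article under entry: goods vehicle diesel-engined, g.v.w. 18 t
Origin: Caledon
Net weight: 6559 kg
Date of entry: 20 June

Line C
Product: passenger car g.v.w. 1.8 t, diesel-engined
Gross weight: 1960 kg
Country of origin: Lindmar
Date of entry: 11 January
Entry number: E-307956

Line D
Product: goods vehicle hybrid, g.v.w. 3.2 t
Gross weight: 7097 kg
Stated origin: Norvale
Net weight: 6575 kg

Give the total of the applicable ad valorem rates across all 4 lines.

Line A: motorcycle → 13.3; battery-electric → 13.3.1; g.v.w. 26 t → 13.3.1.1. Scheduled 35%. Valdor agreement on 13.3.1: not wholly obtained; Valdor agreement on 13.4.4.2: 13.3.1.1 not covered. → 35%.
Line B: goods vehicle → 13.4; diesel-engined → 13.4.2; g.v.w. 18 t → 13.4.2.2. Scheduled 26%. No special measure applies. → 26%.
Line C: passenger car → 13.2; diesel-engined → 13.2.3; g.v.w. 1.8 t → 13.2.3.2. Scheduled 38%. No special measure applies. → 38%.
Line D: goods vehicle → 13.4; hybrid → 13.4.1; g.v.w. 3.2 t → 13.4.1.1. Scheduled 32%. No special measure applies. → 32%.
Sum: 35% + 26% + 38% + 32% = 131%.

131%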